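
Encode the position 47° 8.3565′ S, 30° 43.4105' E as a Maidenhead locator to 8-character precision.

Offset from 180°W / 90°S: lon 210.72351°, lat 42.86073°.
Field: lon ⌊210.72351/20⌋ = 10 → K; lat ⌊42.86073/10⌋ = 4 → E.
Square: lon ⌊10.72351/2⌋ = 5; lat ⌊2.86073/1⌋ = 2.
Subsquare: lon ⌊0.72351/0.0833333⌋ = 8 → i; lat ⌊0.86073/0.0416667⌋ = 20 → u.
Extended square: lon ⌊0.05684/0.00833333⌋ = 6; lat ⌊0.02739/0.00416667⌋ = 6.

KE52iu66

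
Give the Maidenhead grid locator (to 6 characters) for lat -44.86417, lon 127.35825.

Add 180° to longitude and 90° to latitude: 307.3582, 45.1358.
Field (20°×10°, letters A–R): 307.3582/20 → 15 → P, 45.1358/10 → 4 → E; chars PE.
Square (2°×1°, digits 0–9): 7.3582/2 → 3, 5.1358/1 → 5; chars 35.
Subsquare (5′×2.5′, letters a–x): 1.3582/0.0833333 → 16 → q, 0.1358/0.0416667 → 3 → d; chars qd.

PE35qd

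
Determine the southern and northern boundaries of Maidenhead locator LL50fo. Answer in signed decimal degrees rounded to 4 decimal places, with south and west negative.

Field L=11, L=11: +11·20° lon, +11·10° lat → SW at lon 40°, lat 20°.
Square 5, 0: +5·2° lon, +0·1° lat → SW at lon 50°, lat 20°.
Subsquare f=5, o=14: +5·0.0833333° lon, +14·0.0416667° lat → SW at lon 50.4167°, lat 20.5833°.
Cell spans 0.0833333° lon × 0.0416667° lat.
south 20.5833, north 20.6250.

20.5833, 20.6250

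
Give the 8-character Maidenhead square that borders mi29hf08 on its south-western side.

Longitude extended square 0; −1 → -1, wraps to 9, carry into subsquare.
Longitude subsquare h = 7; −1 → 6 = g.
Latitude extended square 8; −1 → 7.

MI29gf97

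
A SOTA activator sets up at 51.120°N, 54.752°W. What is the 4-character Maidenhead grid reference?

GO21

Shift to the Maidenhead origin (180°W, 90°S): lon 125.25, lat 141.12.
Field: lon ⌊125.25/20⌋ = 6 → G; lat ⌊141.12/10⌋ = 14 → O.
Square: lon ⌊5.25/2⌋ = 2; lat ⌊1.12/1⌋ = 1.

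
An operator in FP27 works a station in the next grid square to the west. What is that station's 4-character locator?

FP17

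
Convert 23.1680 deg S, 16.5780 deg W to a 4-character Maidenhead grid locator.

Add 180° to longitude and 90° to latitude: 163.42, 66.83.
Field: 163.42/20 → 8 → I, 66.83/10 → 6 → G; chars IG.
Square: 3.42/2 → 1, 6.83/1 → 6; chars 16.

IG16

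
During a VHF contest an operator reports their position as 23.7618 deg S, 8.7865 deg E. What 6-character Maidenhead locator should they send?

JG46jf

Offset from 180°W / 90°S: lon 188.7865°, lat 66.2382°.
Field (20°×10°, letters A–R): lon ⌊188.7865/20⌋ = 9 → J; lat ⌊66.2382/10⌋ = 6 → G.
Square (2°×1°, digits 0–9): lon ⌊8.7865/2⌋ = 4; lat ⌊6.2382/1⌋ = 6.
Subsquare (5′×2.5′, letters a–x): lon ⌊0.7865/0.0833333⌋ = 9 → j; lat ⌊0.2382/0.0416667⌋ = 5 → f.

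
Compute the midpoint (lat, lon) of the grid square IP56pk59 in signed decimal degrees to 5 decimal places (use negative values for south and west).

66.45625, -8.70417

Field I=8, P=15: +8·20° lon, +15·10° lat → SW at lon -20°, lat 60°.
Square 5, 6: +5·2° lon, +6·1° lat → SW at lon -10°, lat 66°.
Subsquare p=15, k=10: +15·0.0833333° lon, +10·0.0416667° lat → SW at lon -8.75°, lat 66.4167°.
Extended square 5, 9: +5·0.00833333° lon, +9·0.00416667° lat → SW at lon -8.70833°, lat 66.4542°.
Cell spans 0.00833333° lon × 0.00416667° lat. Centre is SW corner plus half of each.
latitude 66.45625, longitude -8.70417.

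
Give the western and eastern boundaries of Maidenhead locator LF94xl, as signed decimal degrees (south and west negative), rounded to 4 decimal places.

59.9167, 60.0000

Field L=11, F=5: +11·20° lon, +5·10° lat → SW at lon 40°, lat -40°.
Square 9, 4: +9·2° lon, +4·1° lat → SW at lon 58°, lat -36°.
Subsquare x=23, l=11: +23·0.0833333° lon, +11·0.0416667° lat → SW at lon 59.9167°, lat -35.5417°.
Cell spans 0.0833333° lon × 0.0416667° lat.
west 59.9167, east 60.0000.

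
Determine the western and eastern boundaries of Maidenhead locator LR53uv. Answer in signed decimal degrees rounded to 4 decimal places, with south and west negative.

Field L=11, R=17: +11·20° lon, +17·10° lat → SW at lon 40°, lat 80°.
Square 5, 3: +5·2° lon, +3·1° lat → SW at lon 50°, lat 83°.
Subsquare u=20, v=21: +20·0.0833333° lon, +21·0.0416667° lat → SW at lon 51.6667°, lat 83.875°.
Cell spans 0.0833333° lon × 0.0416667° lat.
west 51.6667, east 51.7500.

51.6667, 51.7500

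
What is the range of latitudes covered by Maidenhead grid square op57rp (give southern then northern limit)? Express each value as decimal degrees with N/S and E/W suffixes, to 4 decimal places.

Field O=14, P=15: +14·20° lon, +15·10° lat → SW at lon 100°, lat 60°.
Square 5, 7: +5·2° lon, +7·1° lat → SW at lon 110°, lat 67°.
Subsquare r=17, p=15: +17·0.0833333° lon, +15·0.0416667° lat → SW at lon 111.417°, lat 67.625°.
Cell spans 0.0833333° lon × 0.0416667° lat.
south 67.6250° N, north 67.6667° N.

67.6250° N, 67.6667° N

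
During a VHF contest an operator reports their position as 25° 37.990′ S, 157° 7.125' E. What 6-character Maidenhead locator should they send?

Offset from 180°W / 90°S: lon 337.1187°, lat 64.3668°.
Field (20°×10°, letters A–R): 337.1187/20 → 16 → Q, 64.3668/10 → 6 → G; chars QG.
Square (2°×1°, digits 0–9): 17.1187/2 → 8, 4.3668/1 → 4; chars 84.
Subsquare (5′×2.5′, letters a–x): 1.1187/0.0833333 → 13 → n, 0.3668/0.0416667 → 8 → i; chars ni.

QG84ni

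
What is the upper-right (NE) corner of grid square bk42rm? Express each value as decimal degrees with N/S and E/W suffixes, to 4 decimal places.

Field B=1, K=10: +1·20° lon, +10·10° lat → SW at lon -160°, lat 10°.
Square 4, 2: +4·2° lon, +2·1° lat → SW at lon -152°, lat 12°.
Subsquare r=17, m=12: +17·0.0833333° lon, +12·0.0416667° lat → SW at lon -150.583°, lat 12.5°.
Cell spans 0.0833333° lon × 0.0416667° lat. NE corner is SW corner plus one full cell.
latitude 12.5417° N, longitude 150.5000° W.

12.5417° N, 150.5000° W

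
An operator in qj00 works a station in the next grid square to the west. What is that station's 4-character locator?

PJ90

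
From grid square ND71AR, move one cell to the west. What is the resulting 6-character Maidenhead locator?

ND61xr

Longitude subsquare a = 0; −1 → -1, wraps to 23 = x, carry into square.
Longitude square 7; −1 → 6.
The latitude characters are unchanged.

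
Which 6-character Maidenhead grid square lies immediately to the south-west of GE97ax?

Longitude subsquare a = 0; −1 → -1, wraps to 23 = x, carry into square.
Longitude square 9; −1 → 8.
Latitude subsquare x = 23; −1 → 22 = w.

GE87xw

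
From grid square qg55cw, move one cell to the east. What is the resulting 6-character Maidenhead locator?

Longitude subsquare c = 2; +1 → 3 = d.
The latitude characters are unchanged.

QG55dw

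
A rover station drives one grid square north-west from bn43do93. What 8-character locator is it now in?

BN43do84

Longitude extended square 9; −1 → 8.
Latitude extended square 3; +1 → 4.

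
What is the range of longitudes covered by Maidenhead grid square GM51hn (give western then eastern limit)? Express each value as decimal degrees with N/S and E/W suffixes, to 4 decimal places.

Field G=6, M=12: +6·20° lon, +12·10° lat → SW at lon -60°, lat 30°.
Square 5, 1: +5·2° lon, +1·1° lat → SW at lon -50°, lat 31°.
Subsquare h=7, n=13: +7·0.0833333° lon, +13·0.0416667° lat → SW at lon -49.4167°, lat 31.5417°.
Cell spans 0.0833333° lon × 0.0416667° lat.
west 49.4167° W, east 49.3333° W.

49.4167° W, 49.3333° W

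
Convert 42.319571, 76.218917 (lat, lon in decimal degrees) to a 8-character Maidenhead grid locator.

MN82ch66

Shift to the Maidenhead origin (180°W, 90°S): lon 256.21892, lat 132.31957.
Field (20°×10°, letters A–R): lon ⌊256.21892/20⌋ = 12 → M; lat ⌊132.31957/10⌋ = 13 → N.
Square (2°×1°, digits 0–9): lon ⌊16.21892/2⌋ = 8; lat ⌊2.31957/1⌋ = 2.
Subsquare (5′×2.5′, letters a–x): lon ⌊0.21892/0.0833333⌋ = 2 → c; lat ⌊0.31957/0.0416667⌋ = 7 → h.
Extended square (30″×15″, digits 0–9): lon ⌊0.05225/0.00833333⌋ = 6; lat ⌊0.02790/0.00416667⌋ = 6.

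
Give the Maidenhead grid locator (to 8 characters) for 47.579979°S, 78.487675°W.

FE02sk10

Add 180° to longitude and 90° to latitude: 101.51233, 42.42002.
Field (20°×10°, letters A–R): lon ⌊101.51233/20⌋ = 5 → F; lat ⌊42.42002/10⌋ = 4 → E.
Square (2°×1°, digits 0–9): lon ⌊1.51233/2⌋ = 0; lat ⌊2.42002/1⌋ = 2.
Subsquare (5′×2.5′, letters a–x): lon ⌊1.51233/0.0833333⌋ = 18 → s; lat ⌊0.42002/0.0416667⌋ = 10 → k.
Extended square (30″×15″, digits 0–9): lon ⌊0.01233/0.00833333⌋ = 1; lat ⌊0.00335/0.00416667⌋ = 0.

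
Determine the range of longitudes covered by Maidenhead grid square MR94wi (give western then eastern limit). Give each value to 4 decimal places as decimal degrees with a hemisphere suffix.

79.8333° E, 79.9167° E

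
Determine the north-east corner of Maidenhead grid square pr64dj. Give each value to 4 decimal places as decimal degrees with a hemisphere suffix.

84.4167° N, 132.3333° E

Field P=15, R=17: +15·20° lon, +17·10° lat → SW at lon 120°, lat 80°.
Square 6, 4: +6·2° lon, +4·1° lat → SW at lon 132°, lat 84°.
Subsquare d=3, j=9: +3·0.0833333° lon, +9·0.0416667° lat → SW at lon 132.25°, lat 84.375°.
Cell spans 0.0833333° lon × 0.0416667° lat. NE corner is SW corner plus one full cell.
latitude 84.4167° N, longitude 132.3333° E.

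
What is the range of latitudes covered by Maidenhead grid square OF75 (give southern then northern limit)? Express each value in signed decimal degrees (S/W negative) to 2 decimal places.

-35.00, -34.00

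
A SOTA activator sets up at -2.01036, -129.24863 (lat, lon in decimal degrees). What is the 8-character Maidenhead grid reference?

CI57jx07

Shift to the Maidenhead origin (180°W, 90°S): lon 50.75137, lat 87.98964.
Field: lon ⌊50.75137/20⌋ = 2 → C; lat ⌊87.98964/10⌋ = 8 → I.
Square: lon ⌊10.75137/2⌋ = 5; lat ⌊7.98964/1⌋ = 7.
Subsquare: lon ⌊0.75137/0.0833333⌋ = 9 → j; lat ⌊0.98964/0.0416667⌋ = 23 → x.
Extended square: lon ⌊0.00137/0.00833333⌋ = 0; lat ⌊0.03131/0.00416667⌋ = 7.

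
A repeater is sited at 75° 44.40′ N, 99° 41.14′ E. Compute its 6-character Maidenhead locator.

NQ95ur

Shift to the Maidenhead origin (180°W, 90°S): lon 279.6857, lat 165.7400.
Field: 279.6857/20 → 13 → N, 165.7400/10 → 16 → Q; chars NQ.
Square: 19.6857/2 → 9, 5.7400/1 → 5; chars 95.
Subsquare: 1.6857/0.0833333 → 20 → u, 0.7400/0.0416667 → 17 → r; chars ur.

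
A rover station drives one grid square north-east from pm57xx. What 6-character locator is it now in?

Longitude subsquare x = 23; +1 → 24, wraps to 0 = a, carry into square.
Longitude square 5; +1 → 6.
Latitude subsquare x = 23; +1 → 24, wraps to 0 = a, carry into square.
Latitude square 7; +1 → 8.

PM68aa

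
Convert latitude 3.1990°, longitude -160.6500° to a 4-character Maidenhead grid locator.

AJ93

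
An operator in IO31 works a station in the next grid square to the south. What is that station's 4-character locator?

Latitude square 1; −1 → 0.
The longitude characters are unchanged.

IO30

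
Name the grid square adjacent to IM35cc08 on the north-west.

Longitude extended square 0; −1 → -1, wraps to 9, carry into subsquare.
Longitude subsquare c = 2; −1 → 1 = b.
Latitude extended square 8; +1 → 9.

IM35bc99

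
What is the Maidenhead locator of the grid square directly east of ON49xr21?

ON49xr31

Longitude extended square 2; +1 → 3.
The latitude characters are unchanged.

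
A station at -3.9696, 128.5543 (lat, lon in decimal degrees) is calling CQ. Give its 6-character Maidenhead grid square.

Shift to the Maidenhead origin (180°W, 90°S): lon 308.5543, lat 86.0304.
Field (20°×10°, letters A–R): 308.5543/20 → 15 → P, 86.0304/10 → 8 → I; chars PI.
Square (2°×1°, digits 0–9): 8.5543/2 → 4, 6.0304/1 → 6; chars 46.
Subsquare (5′×2.5′, letters a–x): 0.5543/0.0833333 → 6 → g, 0.0304/0.0416667 → 0 → a; chars ga.

PI46ga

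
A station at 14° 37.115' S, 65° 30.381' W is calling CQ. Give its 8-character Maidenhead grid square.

FH75fj91

Add 180° to longitude and 90° to latitude: 114.49365, 75.38142.
Field: 114.49365/20 → 5 → F, 75.38142/10 → 7 → H; chars FH.
Square: 14.49365/2 → 7, 5.38142/1 → 5; chars 75.
Subsquare: 0.49365/0.0833333 → 5 → f, 0.38142/0.0416667 → 9 → j; chars fj.
Extended square: 0.07698/0.00833333 → 9, 0.00642/0.00416667 → 1; chars 91.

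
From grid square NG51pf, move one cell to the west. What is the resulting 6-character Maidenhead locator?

Longitude subsquare p = 15; −1 → 14 = o.
The latitude characters are unchanged.

NG51of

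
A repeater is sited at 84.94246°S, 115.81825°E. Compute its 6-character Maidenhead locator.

OA75vb

Add 180° to longitude and 90° to latitude: 295.8183, 5.0575.
Field: 295.8183/20 → 14 → O, 5.0575/10 → 0 → A; chars OA.
Square: 15.8183/2 → 7, 5.0575/1 → 5; chars 75.
Subsquare: 1.8183/0.0833333 → 21 → v, 0.0575/0.0416667 → 1 → b; chars vb.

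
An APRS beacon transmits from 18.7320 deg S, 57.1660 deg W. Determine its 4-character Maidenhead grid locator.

GH11

Add 180° to longitude and 90° to latitude: 122.83, 71.27.
Field: lon ⌊122.83/20⌋ = 6 → G; lat ⌊71.27/10⌋ = 7 → H.
Square: lon ⌊2.83/2⌋ = 1; lat ⌊1.27/1⌋ = 1.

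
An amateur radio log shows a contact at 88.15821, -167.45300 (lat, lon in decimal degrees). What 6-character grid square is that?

AR68gd

Shift to the Maidenhead origin (180°W, 90°S): lon 12.5470, lat 178.1582.
Field (20°×10°, letters A–R): 12.5470/20 → 0 → A, 178.1582/10 → 17 → R; chars AR.
Square (2°×1°, digits 0–9): 12.5470/2 → 6, 8.1582/1 → 8; chars 68.
Subsquare (5′×2.5′, letters a–x): 0.5470/0.0833333 → 6 → g, 0.1582/0.0416667 → 3 → d; chars gd.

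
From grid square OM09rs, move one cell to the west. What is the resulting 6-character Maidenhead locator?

OM09qs

Longitude subsquare r = 17; −1 → 16 = q.
The latitude characters are unchanged.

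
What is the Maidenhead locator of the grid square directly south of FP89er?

FP89eq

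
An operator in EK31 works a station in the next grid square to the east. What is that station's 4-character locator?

EK41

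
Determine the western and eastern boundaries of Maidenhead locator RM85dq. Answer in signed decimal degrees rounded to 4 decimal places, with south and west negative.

Field R=17, M=12: +17·20° lon, +12·10° lat → SW at lon 160°, lat 30°.
Square 8, 5: +8·2° lon, +5·1° lat → SW at lon 176°, lat 35°.
Subsquare d=3, q=16: +3·0.0833333° lon, +16·0.0416667° lat → SW at lon 176.25°, lat 35.6667°.
Cell spans 0.0833333° lon × 0.0416667° lat.
west 176.2500, east 176.3333.

176.2500, 176.3333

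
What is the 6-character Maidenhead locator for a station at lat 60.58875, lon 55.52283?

LP70so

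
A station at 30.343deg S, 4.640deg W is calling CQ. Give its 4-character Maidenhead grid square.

IF79

Add 180° to longitude and 90° to latitude: 175.36, 59.66.
Field: lon ⌊175.36/20⌋ = 8 → I; lat ⌊59.66/10⌋ = 5 → F.
Square: lon ⌊15.36/2⌋ = 7; lat ⌊9.66/1⌋ = 9.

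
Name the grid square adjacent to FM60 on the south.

FL69

Latitude square 0; −1 → -1, wraps to 9, carry into field.
Latitude field M = 12; −1 → 11 = L.
The longitude characters are unchanged.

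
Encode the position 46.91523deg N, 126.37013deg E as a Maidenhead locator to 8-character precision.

Add 180° to longitude and 90° to latitude: 306.37013, 136.91523.
Field: lon ⌊306.37013/20⌋ = 15 → P; lat ⌊136.91523/10⌋ = 13 → N.
Square: lon ⌊6.37013/2⌋ = 3; lat ⌊6.91523/1⌋ = 6.
Subsquare: lon ⌊0.37013/0.0833333⌋ = 4 → e; lat ⌊0.91523/0.0416667⌋ = 21 → v.
Extended square: lon ⌊0.03680/0.00833333⌋ = 4; lat ⌊0.04023/0.00416667⌋ = 9.

PN36ev49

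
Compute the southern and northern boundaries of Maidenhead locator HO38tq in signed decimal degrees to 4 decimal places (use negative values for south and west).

58.6667, 58.7083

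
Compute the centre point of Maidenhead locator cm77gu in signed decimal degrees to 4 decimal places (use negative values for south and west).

37.8542, -125.4583

Field C=2, M=12: +2·20° lon, +12·10° lat → SW at lon -140°, lat 30°.
Square 7, 7: +7·2° lon, +7·1° lat → SW at lon -126°, lat 37°.
Subsquare g=6, u=20: +6·0.0833333° lon, +20·0.0416667° lat → SW at lon -125.5°, lat 37.8333°.
Cell spans 0.0833333° lon × 0.0416667° lat. Centre is SW corner plus half of each.
latitude 37.8542, longitude -125.4583.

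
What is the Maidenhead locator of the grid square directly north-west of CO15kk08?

Longitude extended square 0; −1 → -1, wraps to 9, carry into subsquare.
Longitude subsquare k = 10; −1 → 9 = j.
Latitude extended square 8; +1 → 9.

CO15jk99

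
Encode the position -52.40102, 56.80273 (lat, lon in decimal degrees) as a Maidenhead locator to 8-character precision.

Add 180° to longitude and 90° to latitude: 236.80273, 37.59898.
Field (20°×10°, letters A–R): lon ⌊236.80273/20⌋ = 11 → L; lat ⌊37.59898/10⌋ = 3 → D.
Square (2°×1°, digits 0–9): lon ⌊16.80273/2⌋ = 8; lat ⌊7.59898/1⌋ = 7.
Subsquare (5′×2.5′, letters a–x): lon ⌊0.80273/0.0833333⌋ = 9 → j; lat ⌊0.59898/0.0416667⌋ = 14 → o.
Extended square (30″×15″, digits 0–9): lon ⌊0.05273/0.00833333⌋ = 6; lat ⌊0.01565/0.00416667⌋ = 3.

LD87jo63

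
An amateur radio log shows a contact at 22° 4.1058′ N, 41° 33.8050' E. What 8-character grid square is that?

LL02sb76

Offset from 180°W / 90°S: lon 221.56342°, lat 112.06843°.
Field: 221.56342/20 → 11 → L, 112.06843/10 → 11 → L; chars LL.
Square: 1.56342/2 → 0, 2.06843/1 → 2; chars 02.
Subsquare: 1.56342/0.0833333 → 18 → s, 0.06843/0.0416667 → 1 → b; chars sb.
Extended square: 0.06342/0.00833333 → 7, 0.02676/0.00416667 → 6; chars 76.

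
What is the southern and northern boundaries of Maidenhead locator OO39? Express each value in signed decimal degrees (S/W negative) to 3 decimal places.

Field O=14, O=14: +14·20° lon, +14·10° lat → SW at lon 100°, lat 50°.
Square 3, 9: +3·2° lon, +9·1° lat → SW at lon 106°, lat 59°.
Cell spans 2° lon × 1° lat.
south 59.000, north 60.000.

59.000, 60.000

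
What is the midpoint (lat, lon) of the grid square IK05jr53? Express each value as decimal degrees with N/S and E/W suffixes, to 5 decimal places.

Field I=8, K=10: +8·20° lon, +10·10° lat → SW at lon -20°, lat 10°.
Square 0, 5: +0·2° lon, +5·1° lat → SW at lon -20°, lat 15°.
Subsquare j=9, r=17: +9·0.0833333° lon, +17·0.0416667° lat → SW at lon -19.25°, lat 15.7083°.
Extended square 5, 3: +5·0.00833333° lon, +3·0.00416667° lat → SW at lon -19.2083°, lat 15.7208°.
Cell spans 0.00833333° lon × 0.00416667° lat. Centre is SW corner plus half of each.
latitude 15.72292° N, longitude 19.20417° W.

15.72292° N, 19.20417° W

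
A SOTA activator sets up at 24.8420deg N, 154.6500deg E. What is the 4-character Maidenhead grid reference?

QL74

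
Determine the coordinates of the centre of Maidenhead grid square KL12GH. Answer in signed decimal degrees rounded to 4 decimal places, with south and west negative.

22.3125, 22.5417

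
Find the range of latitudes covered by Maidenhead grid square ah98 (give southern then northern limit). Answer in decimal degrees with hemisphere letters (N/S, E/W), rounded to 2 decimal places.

Field A=0, H=7: +0·20° lon, +7·10° lat → SW at lon -180°, lat -20°.
Square 9, 8: +9·2° lon, +8·1° lat → SW at lon -162°, lat -12°.
Cell spans 2° lon × 1° lat.
south 12.00° S, north 11.00° S.

12.00° S, 11.00° S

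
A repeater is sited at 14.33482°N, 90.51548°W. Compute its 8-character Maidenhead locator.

EK44ri80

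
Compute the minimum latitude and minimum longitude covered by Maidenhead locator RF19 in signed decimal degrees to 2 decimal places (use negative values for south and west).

-31.00, 162.00

Field R=17, F=5: +17·20° lon, +5·10° lat → SW at lon 160°, lat -40°.
Square 1, 9: +1·2° lon, +9·1° lat → SW at lon 162°, lat -31°.
latitude -31.00, longitude 162.00.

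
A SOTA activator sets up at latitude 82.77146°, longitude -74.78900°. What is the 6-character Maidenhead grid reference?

FR22os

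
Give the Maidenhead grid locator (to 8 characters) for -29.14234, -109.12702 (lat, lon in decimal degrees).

Offset from 180°W / 90°S: lon 70.87298°, lat 60.85766°.
Field: 70.87298/20 → 3 → D, 60.85766/10 → 6 → G; chars DG.
Square: 10.87298/2 → 5, 0.85766/1 → 0; chars 50.
Subsquare: 0.87298/0.0833333 → 10 → k, 0.85766/0.0416667 → 20 → u; chars ku.
Extended square: 0.03965/0.00833333 → 4, 0.02433/0.00416667 → 5; chars 45.

DG50ku45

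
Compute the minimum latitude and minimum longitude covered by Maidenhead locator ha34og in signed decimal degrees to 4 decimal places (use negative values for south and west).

-85.7500, -32.8333

Field H=7, A=0: +7·20° lon, +0·10° lat → SW at lon -40°, lat -90°.
Square 3, 4: +3·2° lon, +4·1° lat → SW at lon -34°, lat -86°.
Subsquare o=14, g=6: +14·0.0833333° lon, +6·0.0416667° lat → SW at lon -32.8333°, lat -85.75°.
latitude -85.7500, longitude -32.8333.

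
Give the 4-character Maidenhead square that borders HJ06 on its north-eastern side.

HJ17

Longitude square 0; +1 → 1.
Latitude square 6; +1 → 7.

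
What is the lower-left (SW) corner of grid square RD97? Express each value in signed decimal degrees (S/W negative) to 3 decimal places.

Field R=17, D=3: +17·20° lon, +3·10° lat → SW at lon 160°, lat -60°.
Square 9, 7: +9·2° lon, +7·1° lat → SW at lon 178°, lat -53°.
latitude -53.000, longitude 178.000.

-53.000, 178.000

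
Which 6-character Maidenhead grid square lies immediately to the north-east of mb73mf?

MB73ng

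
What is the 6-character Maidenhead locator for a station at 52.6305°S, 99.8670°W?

Offset from 180°W / 90°S: lon 80.1330°, lat 37.3695°.
Field: 80.1330/20 → 4 → E, 37.3695/10 → 3 → D; chars ED.
Square: 0.1330/2 → 0, 7.3695/1 → 7; chars 07.
Subsquare: 0.1330/0.0833333 → 1 → b, 0.3695/0.0416667 → 8 → i; chars bi.

ED07bi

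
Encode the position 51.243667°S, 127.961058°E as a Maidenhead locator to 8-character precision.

PD38xs51

Shift to the Maidenhead origin (180°W, 90°S): lon 307.96106, lat 38.75633.
Field: lon ⌊307.96106/20⌋ = 15 → P; lat ⌊38.75633/10⌋ = 3 → D.
Square: lon ⌊7.96106/2⌋ = 3; lat ⌊8.75633/1⌋ = 8.
Subsquare: lon ⌊1.96106/0.0833333⌋ = 23 → x; lat ⌊0.75633/0.0416667⌋ = 18 → s.
Extended square: lon ⌊0.04439/0.00833333⌋ = 5; lat ⌊0.00633/0.00416667⌋ = 1.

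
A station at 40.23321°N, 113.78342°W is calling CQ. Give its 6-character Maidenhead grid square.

DN30cf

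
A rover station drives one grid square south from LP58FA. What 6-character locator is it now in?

LP57fx

Latitude subsquare a = 0; −1 → -1, wraps to 23 = x, carry into square.
Latitude square 8; −1 → 7.
The longitude characters are unchanged.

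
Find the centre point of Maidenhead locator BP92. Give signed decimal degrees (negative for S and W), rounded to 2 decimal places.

62.50, -141.00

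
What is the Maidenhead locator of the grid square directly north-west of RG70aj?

RG60xk

Longitude subsquare a = 0; −1 → -1, wraps to 23 = x, carry into square.
Longitude square 7; −1 → 6.
Latitude subsquare j = 9; +1 → 10 = k.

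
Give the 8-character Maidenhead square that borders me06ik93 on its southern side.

ME06ik92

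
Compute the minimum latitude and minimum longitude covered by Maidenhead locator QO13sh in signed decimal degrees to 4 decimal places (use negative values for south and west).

53.2917, 143.5000

Field Q=16, O=14: +16·20° lon, +14·10° lat → SW at lon 140°, lat 50°.
Square 1, 3: +1·2° lon, +3·1° lat → SW at lon 142°, lat 53°.
Subsquare s=18, h=7: +18·0.0833333° lon, +7·0.0416667° lat → SW at lon 143.5°, lat 53.2917°.
latitude 53.2917, longitude 143.5000.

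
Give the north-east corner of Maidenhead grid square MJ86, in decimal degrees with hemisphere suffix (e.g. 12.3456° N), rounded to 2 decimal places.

7.00° N, 78.00° E

Field M=12, J=9: +12·20° lon, +9·10° lat → SW at lon 60°, lat 0°.
Square 8, 6: +8·2° lon, +6·1° lat → SW at lon 76°, lat 6°.
Cell spans 2° lon × 1° lat. NE corner is SW corner plus one full cell.
latitude 7.00° N, longitude 78.00° E.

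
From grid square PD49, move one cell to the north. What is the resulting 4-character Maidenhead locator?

PE40

Latitude square 9; +1 → 10, wraps to 0, carry into field.
Latitude field D = 3; +1 → 4 = E.
The longitude characters are unchanged.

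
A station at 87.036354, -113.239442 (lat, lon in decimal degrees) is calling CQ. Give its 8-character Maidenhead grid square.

DR37ja18

Add 180° to longitude and 90° to latitude: 66.76056, 177.03635.
Field (20°×10°, letters A–R): lon ⌊66.76056/20⌋ = 3 → D; lat ⌊177.03635/10⌋ = 17 → R.
Square (2°×1°, digits 0–9): lon ⌊6.76056/2⌋ = 3; lat ⌊7.03635/1⌋ = 7.
Subsquare (5′×2.5′, letters a–x): lon ⌊0.76056/0.0833333⌋ = 9 → j; lat ⌊0.03635/0.0416667⌋ = 0 → a.
Extended square (30″×15″, digits 0–9): lon ⌊0.01056/0.00833333⌋ = 1; lat ⌊0.03635/0.00416667⌋ = 8.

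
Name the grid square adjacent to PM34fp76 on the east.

Longitude extended square 7; +1 → 8.
The latitude characters are unchanged.

PM34fp86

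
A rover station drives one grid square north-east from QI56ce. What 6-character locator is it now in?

QI56df

Longitude subsquare c = 2; +1 → 3 = d.
Latitude subsquare e = 4; +1 → 5 = f.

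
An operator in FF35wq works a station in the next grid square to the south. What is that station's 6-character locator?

Latitude subsquare q = 16; −1 → 15 = p.
The longitude characters are unchanged.

FF35wp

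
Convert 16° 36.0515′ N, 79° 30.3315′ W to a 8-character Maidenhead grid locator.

FK06fo94

Shift to the Maidenhead origin (180°W, 90°S): lon 100.49447, lat 106.60086.
Field: 100.49447/20 → 5 → F, 106.60086/10 → 10 → K; chars FK.
Square: 0.49447/2 → 0, 6.60086/1 → 6; chars 06.
Subsquare: 0.49447/0.0833333 → 5 → f, 0.60086/0.0416667 → 14 → o; chars fo.
Extended square: 0.07781/0.00833333 → 9, 0.01753/0.00416667 → 4; chars 94.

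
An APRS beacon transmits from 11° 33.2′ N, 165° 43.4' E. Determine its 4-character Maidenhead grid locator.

RK21

Shift to the Maidenhead origin (180°W, 90°S): lon 345.72, lat 101.55.
Field (20°×10°, letters A–R): 345.72/20 → 17 → R, 101.55/10 → 10 → K; chars RK.
Square (2°×1°, digits 0–9): 5.72/2 → 2, 1.55/1 → 1; chars 21.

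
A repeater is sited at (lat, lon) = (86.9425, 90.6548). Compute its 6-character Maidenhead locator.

Shift to the Maidenhead origin (180°W, 90°S): lon 270.6548, lat 176.9425.
Field (20°×10°, letters A–R): lon ⌊270.6548/20⌋ = 13 → N; lat ⌊176.9425/10⌋ = 17 → R.
Square (2°×1°, digits 0–9): lon ⌊10.6548/2⌋ = 5; lat ⌊6.9425/1⌋ = 6.
Subsquare (5′×2.5′, letters a–x): lon ⌊0.6548/0.0833333⌋ = 7 → h; lat ⌊0.9425/0.0416667⌋ = 22 → w.

NR56hw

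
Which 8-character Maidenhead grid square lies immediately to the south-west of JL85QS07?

Longitude extended square 0; −1 → -1, wraps to 9, carry into subsquare.
Longitude subsquare q = 16; −1 → 15 = p.
Latitude extended square 7; −1 → 6.

JL85ps96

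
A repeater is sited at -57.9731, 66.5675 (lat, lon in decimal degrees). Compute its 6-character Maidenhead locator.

MD32ga

Add 180° to longitude and 90° to latitude: 246.5675, 32.0269.
Field (20°×10°, letters A–R): 246.5675/20 → 12 → M, 32.0269/10 → 3 → D; chars MD.
Square (2°×1°, digits 0–9): 6.5675/2 → 3, 2.0269/1 → 2; chars 32.
Subsquare (5′×2.5′, letters a–x): 0.5675/0.0833333 → 6 → g, 0.0269/0.0416667 → 0 → a; chars ga.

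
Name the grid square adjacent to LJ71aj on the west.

LJ61xj

Longitude subsquare a = 0; −1 → -1, wraps to 23 = x, carry into square.
Longitude square 7; −1 → 6.
The latitude characters are unchanged.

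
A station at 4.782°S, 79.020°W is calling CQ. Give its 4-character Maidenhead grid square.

Shift to the Maidenhead origin (180°W, 90°S): lon 100.98, lat 85.22.
Field (20°×10°, letters A–R): 100.98/20 → 5 → F, 85.22/10 → 8 → I; chars FI.
Square (2°×1°, digits 0–9): 0.98/2 → 0, 5.22/1 → 5; chars 05.

FI05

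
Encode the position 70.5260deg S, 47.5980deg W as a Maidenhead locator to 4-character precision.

GB69

Shift to the Maidenhead origin (180°W, 90°S): lon 132.40, lat 19.47.
Field (20°×10°, letters A–R): 132.40/20 → 6 → G, 19.47/10 → 1 → B; chars GB.
Square (2°×1°, digits 0–9): 12.40/2 → 6, 9.47/1 → 9; chars 69.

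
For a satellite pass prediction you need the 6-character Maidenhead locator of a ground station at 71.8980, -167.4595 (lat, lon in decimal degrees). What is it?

AQ61gv

Offset from 180°W / 90°S: lon 12.5405°, lat 161.8980°.
Field (20°×10°, letters A–R): 12.5405/20 → 0 → A, 161.8980/10 → 16 → Q; chars AQ.
Square (2°×1°, digits 0–9): 12.5405/2 → 6, 1.8980/1 → 1; chars 61.
Subsquare (5′×2.5′, letters a–x): 0.5405/0.0833333 → 6 → g, 0.8980/0.0416667 → 21 → v; chars gv.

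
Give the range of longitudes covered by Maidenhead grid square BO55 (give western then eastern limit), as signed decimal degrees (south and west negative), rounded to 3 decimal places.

Field B=1, O=14: +1·20° lon, +14·10° lat → SW at lon -160°, lat 50°.
Square 5, 5: +5·2° lon, +5·1° lat → SW at lon -150°, lat 55°.
Cell spans 2° lon × 1° lat.
west -150.000, east -148.000.

-150.000, -148.000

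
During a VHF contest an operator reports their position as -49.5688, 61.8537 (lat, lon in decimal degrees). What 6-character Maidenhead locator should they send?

ME00wk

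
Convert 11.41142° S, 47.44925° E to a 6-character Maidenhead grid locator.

LH38ro

Offset from 180°W / 90°S: lon 227.4493°, lat 78.5886°.
Field: lon ⌊227.4493/20⌋ = 11 → L; lat ⌊78.5886/10⌋ = 7 → H.
Square: lon ⌊7.4493/2⌋ = 3; lat ⌊8.5886/1⌋ = 8.
Subsquare: lon ⌊1.4493/0.0833333⌋ = 17 → r; lat ⌊0.5886/0.0416667⌋ = 14 → o.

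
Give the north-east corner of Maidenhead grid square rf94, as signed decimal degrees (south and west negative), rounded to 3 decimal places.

Field R=17, F=5: +17·20° lon, +5·10° lat → SW at lon 160°, lat -40°.
Square 9, 4: +9·2° lon, +4·1° lat → SW at lon 178°, lat -36°.
Cell spans 2° lon × 1° lat. NE corner is SW corner plus one full cell.
latitude -35.000, longitude 180.000.

-35.000, 180.000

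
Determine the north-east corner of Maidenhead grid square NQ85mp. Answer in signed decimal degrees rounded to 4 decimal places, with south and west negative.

75.6667, 97.0833

Field N=13, Q=16: +13·20° lon, +16·10° lat → SW at lon 80°, lat 70°.
Square 8, 5: +8·2° lon, +5·1° lat → SW at lon 96°, lat 75°.
Subsquare m=12, p=15: +12·0.0833333° lon, +15·0.0416667° lat → SW at lon 97°, lat 75.625°.
Cell spans 0.0833333° lon × 0.0416667° lat. NE corner is SW corner plus one full cell.
latitude 75.6667, longitude 97.0833.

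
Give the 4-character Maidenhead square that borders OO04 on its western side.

NO94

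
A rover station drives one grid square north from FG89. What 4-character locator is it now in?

Latitude square 9; +1 → 10, wraps to 0, carry into field.
Latitude field G = 6; +1 → 7 = H.
The longitude characters are unchanged.

FH80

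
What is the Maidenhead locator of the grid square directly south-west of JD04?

ID93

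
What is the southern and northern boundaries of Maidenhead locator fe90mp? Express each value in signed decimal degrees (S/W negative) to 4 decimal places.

Field F=5, E=4: +5·20° lon, +4·10° lat → SW at lon -80°, lat -50°.
Square 9, 0: +9·2° lon, +0·1° lat → SW at lon -62°, lat -50°.
Subsquare m=12, p=15: +12·0.0833333° lon, +15·0.0416667° lat → SW at lon -61°, lat -49.375°.
Cell spans 0.0833333° lon × 0.0416667° lat.
south -49.3750, north -49.3333.

-49.3750, -49.3333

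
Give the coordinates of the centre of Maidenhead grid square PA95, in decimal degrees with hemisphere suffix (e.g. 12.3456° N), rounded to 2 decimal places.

84.50° S, 139.00° E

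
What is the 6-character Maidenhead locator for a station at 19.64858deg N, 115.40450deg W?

DK29hp

Offset from 180°W / 90°S: lon 64.5955°, lat 109.6486°.
Field: lon ⌊64.5955/20⌋ = 3 → D; lat ⌊109.6486/10⌋ = 10 → K.
Square: lon ⌊4.5955/2⌋ = 2; lat ⌊9.6486/1⌋ = 9.
Subsquare: lon ⌊0.5955/0.0833333⌋ = 7 → h; lat ⌊0.6486/0.0416667⌋ = 15 → p.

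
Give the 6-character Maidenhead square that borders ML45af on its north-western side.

Longitude subsquare a = 0; −1 → -1, wraps to 23 = x, carry into square.
Longitude square 4; −1 → 3.
Latitude subsquare f = 5; +1 → 6 = g.

ML35xg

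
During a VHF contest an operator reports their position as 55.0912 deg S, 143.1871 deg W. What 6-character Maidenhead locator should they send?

BD84jv

Shift to the Maidenhead origin (180°W, 90°S): lon 36.8129, lat 34.9088.
Field: lon ⌊36.8129/20⌋ = 1 → B; lat ⌊34.9088/10⌋ = 3 → D.
Square: lon ⌊16.8129/2⌋ = 8; lat ⌊4.9088/1⌋ = 4.
Subsquare: lon ⌊0.8129/0.0833333⌋ = 9 → j; lat ⌊0.9088/0.0416667⌋ = 21 → v.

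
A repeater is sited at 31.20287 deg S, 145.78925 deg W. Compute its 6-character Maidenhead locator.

BF78ct

Shift to the Maidenhead origin (180°W, 90°S): lon 34.2107, lat 58.7971.
Field: lon ⌊34.2107/20⌋ = 1 → B; lat ⌊58.7971/10⌋ = 5 → F.
Square: lon ⌊14.2107/2⌋ = 7; lat ⌊8.7971/1⌋ = 8.
Subsquare: lon ⌊0.2107/0.0833333⌋ = 2 → c; lat ⌊0.7971/0.0416667⌋ = 19 → t.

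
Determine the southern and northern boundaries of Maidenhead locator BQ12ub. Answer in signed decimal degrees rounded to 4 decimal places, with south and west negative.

72.0417, 72.0833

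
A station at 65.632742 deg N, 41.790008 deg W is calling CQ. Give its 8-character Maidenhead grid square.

GP95cp51

Shift to the Maidenhead origin (180°W, 90°S): lon 138.20999, lat 155.63274.
Field (20°×10°, letters A–R): lon ⌊138.20999/20⌋ = 6 → G; lat ⌊155.63274/10⌋ = 15 → P.
Square (2°×1°, digits 0–9): lon ⌊18.20999/2⌋ = 9; lat ⌊5.63274/1⌋ = 5.
Subsquare (5′×2.5′, letters a–x): lon ⌊0.20999/0.0833333⌋ = 2 → c; lat ⌊0.63274/0.0416667⌋ = 15 → p.
Extended square (30″×15″, digits 0–9): lon ⌊0.04333/0.00833333⌋ = 5; lat ⌊0.00774/0.00416667⌋ = 1.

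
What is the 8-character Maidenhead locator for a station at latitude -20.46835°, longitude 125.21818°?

PG29om67

Offset from 180°W / 90°S: lon 305.21818°, lat 69.53165°.
Field: lon ⌊305.21818/20⌋ = 15 → P; lat ⌊69.53165/10⌋ = 6 → G.
Square: lon ⌊5.21818/2⌋ = 2; lat ⌊9.53165/1⌋ = 9.
Subsquare: lon ⌊1.21818/0.0833333⌋ = 14 → o; lat ⌊0.53165/0.0416667⌋ = 12 → m.
Extended square: lon ⌊0.05151/0.00833333⌋ = 6; lat ⌊0.03165/0.00416667⌋ = 7.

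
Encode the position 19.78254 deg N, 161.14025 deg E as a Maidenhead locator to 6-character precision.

RK09ns

Offset from 180°W / 90°S: lon 341.1403°, lat 109.7825°.
Field (20°×10°, letters A–R): lon ⌊341.1403/20⌋ = 17 → R; lat ⌊109.7825/10⌋ = 10 → K.
Square (2°×1°, digits 0–9): lon ⌊1.1403/2⌋ = 0; lat ⌊9.7825/1⌋ = 9.
Subsquare (5′×2.5′, letters a–x): lon ⌊1.1403/0.0833333⌋ = 13 → n; lat ⌊0.7825/0.0416667⌋ = 18 → s.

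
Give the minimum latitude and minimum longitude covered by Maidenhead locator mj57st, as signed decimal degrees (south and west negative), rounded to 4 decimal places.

7.7917, 71.5000

Field M=12, J=9: +12·20° lon, +9·10° lat → SW at lon 60°, lat 0°.
Square 5, 7: +5·2° lon, +7·1° lat → SW at lon 70°, lat 7°.
Subsquare s=18, t=19: +18·0.0833333° lon, +19·0.0416667° lat → SW at lon 71.5°, lat 7.79167°.
latitude 7.7917, longitude 71.5000.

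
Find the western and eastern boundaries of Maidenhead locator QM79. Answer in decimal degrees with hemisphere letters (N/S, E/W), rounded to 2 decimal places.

154.00° E, 156.00° E

Field Q=16, M=12: +16·20° lon, +12·10° lat → SW at lon 140°, lat 30°.
Square 7, 9: +7·2° lon, +9·1° lat → SW at lon 154°, lat 39°.
Cell spans 2° lon × 1° lat.
west 154.00° E, east 156.00° E.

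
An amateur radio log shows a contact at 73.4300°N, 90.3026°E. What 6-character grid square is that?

NQ53dk

Shift to the Maidenhead origin (180°W, 90°S): lon 270.3026, lat 163.4300.
Field: 270.3026/20 → 13 → N, 163.4300/10 → 16 → Q; chars NQ.
Square: 10.3026/2 → 5, 3.4300/1 → 3; chars 53.
Subsquare: 0.3026/0.0833333 → 3 → d, 0.4300/0.0416667 → 10 → k; chars dk.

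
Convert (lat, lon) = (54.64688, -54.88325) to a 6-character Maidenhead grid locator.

GO24np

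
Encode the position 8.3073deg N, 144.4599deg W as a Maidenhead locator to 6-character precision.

Add 180° to longitude and 90° to latitude: 35.5401, 98.3073.
Field: lon ⌊35.5401/20⌋ = 1 → B; lat ⌊98.3073/10⌋ = 9 → J.
Square: lon ⌊15.5401/2⌋ = 7; lat ⌊8.3073/1⌋ = 8.
Subsquare: lon ⌊1.5401/0.0833333⌋ = 18 → s; lat ⌊0.3073/0.0416667⌋ = 7 → h.

BJ78sh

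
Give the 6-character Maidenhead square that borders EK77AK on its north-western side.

Longitude subsquare a = 0; −1 → -1, wraps to 23 = x, carry into square.
Longitude square 7; −1 → 6.
Latitude subsquare k = 10; +1 → 11 = l.

EK67xl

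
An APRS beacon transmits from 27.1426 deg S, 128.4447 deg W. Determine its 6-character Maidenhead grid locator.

Offset from 180°W / 90°S: lon 51.5553°, lat 62.8574°.
Field: lon ⌊51.5553/20⌋ = 2 → C; lat ⌊62.8574/10⌋ = 6 → G.
Square: lon ⌊11.5553/2⌋ = 5; lat ⌊2.8574/1⌋ = 2.
Subsquare: lon ⌊1.5553/0.0833333⌋ = 18 → s; lat ⌊0.8574/0.0416667⌋ = 20 → u.

CG52su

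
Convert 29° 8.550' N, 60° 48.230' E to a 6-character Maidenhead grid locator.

Shift to the Maidenhead origin (180°W, 90°S): lon 240.8038, lat 119.1425.
Field (20°×10°, letters A–R): 240.8038/20 → 12 → M, 119.1425/10 → 11 → L; chars ML.
Square (2°×1°, digits 0–9): 0.8038/2 → 0, 9.1425/1 → 9; chars 09.
Subsquare (5′×2.5′, letters a–x): 0.8038/0.0833333 → 9 → j, 0.1425/0.0416667 → 3 → d; chars jd.

ML09jd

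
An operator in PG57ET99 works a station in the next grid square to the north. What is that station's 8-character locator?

PG57eu90

Latitude extended square 9; +1 → 10, wraps to 0, carry into subsquare.
Latitude subsquare t = 19; +1 → 20 = u.
The longitude characters are unchanged.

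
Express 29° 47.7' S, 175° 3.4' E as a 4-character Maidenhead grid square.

RG70

Add 180° to longitude and 90° to latitude: 355.06, 60.20.
Field: lon ⌊355.06/20⌋ = 17 → R; lat ⌊60.20/10⌋ = 6 → G.
Square: lon ⌊15.06/2⌋ = 7; lat ⌊0.20/1⌋ = 0.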